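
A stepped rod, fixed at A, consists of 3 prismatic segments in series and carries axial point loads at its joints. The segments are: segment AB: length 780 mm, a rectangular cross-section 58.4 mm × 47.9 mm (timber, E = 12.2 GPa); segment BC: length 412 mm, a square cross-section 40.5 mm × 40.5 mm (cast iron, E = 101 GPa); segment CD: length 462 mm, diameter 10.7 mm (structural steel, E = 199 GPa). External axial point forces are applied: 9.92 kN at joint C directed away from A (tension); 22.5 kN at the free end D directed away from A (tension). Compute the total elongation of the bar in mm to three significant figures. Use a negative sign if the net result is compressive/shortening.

Internal axial forces (sectioning from the free end, tension +): N_CD = 22.5 kN, N_BC = 32.42 kN, N_AB = 32.42 kN.
A_AB = 2797 mm².
A_BC = 1640 mm².
A_CD = 89.92 mm².
δ_AB = 32420·780/(2797·12200) = 0.741 mm
δ_BC = 32420·412/(1640·101000) = 0.08063 mm
δ_CD = 22500·462/(89.92·199000) = 0.5809 mm
δ = Σδ_i = 1.403 mm.

1.40 mm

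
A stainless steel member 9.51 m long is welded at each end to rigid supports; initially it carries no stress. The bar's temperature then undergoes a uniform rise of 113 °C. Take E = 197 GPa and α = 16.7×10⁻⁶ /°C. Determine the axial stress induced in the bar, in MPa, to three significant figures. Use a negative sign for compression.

-372 MPa

Free thermal expansion αLΔT = 16.7e-6 · 9510 · 113 = 17.95 mm.
The walls impose strain ε = −(17.95)/9510 = -1.8871e-03; σ = Eε = 197000 · -1.8871e-03 = -371.8 MPa.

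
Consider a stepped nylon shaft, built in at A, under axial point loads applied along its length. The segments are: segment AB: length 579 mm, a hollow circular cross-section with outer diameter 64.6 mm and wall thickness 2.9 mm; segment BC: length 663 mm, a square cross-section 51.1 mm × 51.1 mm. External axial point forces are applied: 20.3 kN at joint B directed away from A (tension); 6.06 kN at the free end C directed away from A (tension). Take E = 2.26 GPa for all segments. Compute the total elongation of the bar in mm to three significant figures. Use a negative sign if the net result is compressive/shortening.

12.7 mm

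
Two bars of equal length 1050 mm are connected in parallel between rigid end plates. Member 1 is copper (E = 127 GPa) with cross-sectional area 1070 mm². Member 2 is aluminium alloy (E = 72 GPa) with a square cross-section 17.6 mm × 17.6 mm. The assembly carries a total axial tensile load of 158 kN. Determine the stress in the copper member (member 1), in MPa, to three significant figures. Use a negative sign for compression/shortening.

A_2 = 309.8 mm².
Equal strain + equilibrium ⇒ each member carries load in proportion to AE: A₁E₁ = 135900000 N, A₂E₂ = 22300000 N, ΣAE = 158200000 N.
σ₁ = P·E₁/ΣAE = 158000·127000/158200000 = 126.8 MPa.

127 MPa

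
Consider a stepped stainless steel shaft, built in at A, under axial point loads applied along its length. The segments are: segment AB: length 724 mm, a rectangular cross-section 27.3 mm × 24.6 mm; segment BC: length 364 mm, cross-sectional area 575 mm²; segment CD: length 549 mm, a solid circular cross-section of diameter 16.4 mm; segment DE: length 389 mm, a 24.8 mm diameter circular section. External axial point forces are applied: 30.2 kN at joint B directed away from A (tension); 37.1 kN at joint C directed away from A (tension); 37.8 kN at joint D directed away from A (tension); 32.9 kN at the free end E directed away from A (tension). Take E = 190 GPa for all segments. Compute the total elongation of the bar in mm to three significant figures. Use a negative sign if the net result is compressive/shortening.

2.25 mm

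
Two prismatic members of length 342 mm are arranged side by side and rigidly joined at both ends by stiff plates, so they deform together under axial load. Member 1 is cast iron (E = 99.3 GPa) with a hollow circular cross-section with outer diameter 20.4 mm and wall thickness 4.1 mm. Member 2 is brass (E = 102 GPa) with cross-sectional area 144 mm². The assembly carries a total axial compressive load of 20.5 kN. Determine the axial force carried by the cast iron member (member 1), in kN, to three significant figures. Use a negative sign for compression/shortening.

-12.0 kN

A_1 = 210 mm².
Equal strain + equilibrium ⇒ each member carries load in proportion to AE: A₁E₁ = 20850000 N, A₂E₂ = 14690000 N, ΣAE = 35540000 N.
F₁ = P·A₁E₁/ΣAE = -20500·20850000/35540000 = -12030 N.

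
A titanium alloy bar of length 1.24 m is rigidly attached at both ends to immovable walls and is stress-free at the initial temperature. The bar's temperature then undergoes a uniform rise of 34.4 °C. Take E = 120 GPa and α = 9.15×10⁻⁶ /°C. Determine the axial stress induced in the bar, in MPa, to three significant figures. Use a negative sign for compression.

Free thermal expansion αLΔT = 9.15e-6 · 1240 · 34.4 = 0.3903 mm.
The walls impose strain ε = −(0.3903)/1240 = -3.1476e-04; σ = Eε = 120000 · -3.1476e-04 = -37.77 MPa.

-37.8 MPa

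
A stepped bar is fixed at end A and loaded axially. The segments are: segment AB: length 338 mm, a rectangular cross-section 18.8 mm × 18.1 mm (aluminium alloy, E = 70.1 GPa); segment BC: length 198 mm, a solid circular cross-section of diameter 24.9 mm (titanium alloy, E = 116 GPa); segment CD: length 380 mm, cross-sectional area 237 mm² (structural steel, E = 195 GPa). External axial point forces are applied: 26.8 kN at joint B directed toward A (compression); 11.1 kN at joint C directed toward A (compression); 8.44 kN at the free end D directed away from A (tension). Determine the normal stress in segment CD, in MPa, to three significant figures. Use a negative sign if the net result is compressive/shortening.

35.6 MPa

Internal axial forces (sectioning from the free end, tension +): N_CD = 8.44 kN, N_BC = -2.66 kN, N_AB = -29.46 kN.
σ_CD = N_CD/A_CD = 8440/237 = 35.61 MPa.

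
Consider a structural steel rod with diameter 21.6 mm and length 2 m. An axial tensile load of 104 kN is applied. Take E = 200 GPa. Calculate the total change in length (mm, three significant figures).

2.84 mm

A = 366.4 mm².
δ_mech = NL/(AE) = 104000·2000/(366.4·200000) = 2.838 mm.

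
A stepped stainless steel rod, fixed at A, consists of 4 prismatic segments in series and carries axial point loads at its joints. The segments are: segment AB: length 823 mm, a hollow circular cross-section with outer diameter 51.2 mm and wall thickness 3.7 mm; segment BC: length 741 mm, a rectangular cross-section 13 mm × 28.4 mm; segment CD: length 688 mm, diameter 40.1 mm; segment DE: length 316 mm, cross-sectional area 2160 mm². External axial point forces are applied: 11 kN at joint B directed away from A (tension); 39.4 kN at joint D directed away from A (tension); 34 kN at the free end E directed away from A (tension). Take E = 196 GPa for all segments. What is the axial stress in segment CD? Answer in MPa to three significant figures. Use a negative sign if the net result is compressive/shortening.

58.1 MPa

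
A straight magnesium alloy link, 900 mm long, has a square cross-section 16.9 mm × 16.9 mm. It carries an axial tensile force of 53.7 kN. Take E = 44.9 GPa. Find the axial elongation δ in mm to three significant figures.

3.77 mm

A = 285.6 mm².
δ_mech = NL/(AE) = 53700·900/(285.6·44900) = 3.769 mm.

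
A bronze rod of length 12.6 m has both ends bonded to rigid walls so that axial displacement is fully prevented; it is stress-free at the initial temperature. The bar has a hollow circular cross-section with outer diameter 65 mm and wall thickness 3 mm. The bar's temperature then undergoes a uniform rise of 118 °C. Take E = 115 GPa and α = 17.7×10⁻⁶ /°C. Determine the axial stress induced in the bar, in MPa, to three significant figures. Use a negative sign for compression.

-240 MPa

Free thermal expansion αLΔT = 17.7e-6 · 12600 · 118 = 26.32 mm.
The walls impose strain ε = −(26.32)/12600 = -2.0886e-03; σ = Eε = 115000 · -2.0886e-03 = -240.2 MPa.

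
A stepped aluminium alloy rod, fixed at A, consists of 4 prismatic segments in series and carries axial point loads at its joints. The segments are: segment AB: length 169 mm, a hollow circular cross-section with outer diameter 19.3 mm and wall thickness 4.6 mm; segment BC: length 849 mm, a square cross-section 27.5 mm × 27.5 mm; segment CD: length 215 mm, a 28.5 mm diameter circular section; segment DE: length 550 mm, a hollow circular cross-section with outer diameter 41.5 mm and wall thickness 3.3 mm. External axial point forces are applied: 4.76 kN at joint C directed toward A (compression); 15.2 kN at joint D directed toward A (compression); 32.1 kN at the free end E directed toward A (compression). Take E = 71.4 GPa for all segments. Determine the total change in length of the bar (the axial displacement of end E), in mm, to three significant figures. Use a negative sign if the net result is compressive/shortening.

Internal axial forces (sectioning from the free end, tension +): N_DE = -32.1 kN, N_CD = -47.3 kN, N_BC = -52.06 kN, N_AB = -52.06 kN.
A_AB = 212.4 mm².
A_BC = 756.2 mm².
A_CD = 637.9 mm².
A_DE = 396 mm².
δ_AB = -52060·169/(212.4·71400) = -0.5801 mm
δ_BC = -52060·849/(756.2·71400) = -0.8186 mm
δ_CD = -47300·215/(637.9·71400) = -0.2233 mm
δ_DE = -32100·550/(396·71400) = -0.6244 mm
δ = Σδ_i = -2.246 mm.

-2.25 mm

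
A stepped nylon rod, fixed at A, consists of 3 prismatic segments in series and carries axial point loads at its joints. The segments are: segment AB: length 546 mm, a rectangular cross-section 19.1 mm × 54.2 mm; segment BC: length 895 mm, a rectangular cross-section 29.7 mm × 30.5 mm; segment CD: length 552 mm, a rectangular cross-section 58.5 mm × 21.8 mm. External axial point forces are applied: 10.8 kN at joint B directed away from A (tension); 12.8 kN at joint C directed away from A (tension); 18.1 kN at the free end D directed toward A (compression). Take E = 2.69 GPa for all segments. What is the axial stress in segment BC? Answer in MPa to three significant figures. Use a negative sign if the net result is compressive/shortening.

-5.85 MPa

Internal axial forces (sectioning from the free end, tension +): N_CD = -18.1 kN, N_BC = -5.3 kN, N_AB = 5.5 kN.
A_BC = 905.9 mm².
σ_BC = N_BC/A_BC = -5300/905.9 = -5.851 MPa.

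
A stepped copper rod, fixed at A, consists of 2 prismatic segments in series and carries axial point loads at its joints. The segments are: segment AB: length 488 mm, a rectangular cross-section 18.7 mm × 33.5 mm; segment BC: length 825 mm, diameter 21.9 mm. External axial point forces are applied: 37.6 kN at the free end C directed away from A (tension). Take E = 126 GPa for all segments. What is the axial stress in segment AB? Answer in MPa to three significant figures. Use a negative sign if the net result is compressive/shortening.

Internal axial forces (sectioning from the free end, tension +): N_BC = 37.6 kN, N_AB = 37.6 kN.
A_AB = 626.4 mm².
σ_AB = N_AB/A_AB = 37600/626.4 = 60.02 MPa.

60.0 MPa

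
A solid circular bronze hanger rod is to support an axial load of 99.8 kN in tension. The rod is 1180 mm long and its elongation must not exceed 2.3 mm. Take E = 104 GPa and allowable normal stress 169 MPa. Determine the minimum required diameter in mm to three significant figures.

27.4 mm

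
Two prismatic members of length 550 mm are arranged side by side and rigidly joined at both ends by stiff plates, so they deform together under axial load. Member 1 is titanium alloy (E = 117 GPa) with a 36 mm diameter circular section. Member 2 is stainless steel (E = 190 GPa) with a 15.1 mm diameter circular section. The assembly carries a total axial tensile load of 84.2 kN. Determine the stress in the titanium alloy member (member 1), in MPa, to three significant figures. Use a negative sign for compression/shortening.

64.3 MPa

A_1 = 1018 mm².
A_2 = 179.1 mm².
Equal strain + equilibrium ⇒ each member carries load in proportion to AE: A₁E₁ = 119100000 N, A₂E₂ = 34020000 N, ΣAE = 153100000 N.
σ₁ = P·E₁/ΣAE = 84200·117000/153100000 = 64.34 MPa.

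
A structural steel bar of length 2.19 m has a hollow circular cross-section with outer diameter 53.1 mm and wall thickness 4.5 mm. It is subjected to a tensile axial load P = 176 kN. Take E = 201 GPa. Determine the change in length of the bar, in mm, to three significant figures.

A = 687.1 mm².
δ_mech = NL/(AE) = 176000·2190/(687.1·201000) = 2.791 mm.

2.79 mm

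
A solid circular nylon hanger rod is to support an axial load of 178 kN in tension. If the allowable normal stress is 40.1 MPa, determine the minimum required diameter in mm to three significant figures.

75.2 mm

Required area A ≥ P/σ_allow = 178000/40.1 = 4439 mm².
For a solid circular section, d ≥ √(4A/π) = 75.18 mm.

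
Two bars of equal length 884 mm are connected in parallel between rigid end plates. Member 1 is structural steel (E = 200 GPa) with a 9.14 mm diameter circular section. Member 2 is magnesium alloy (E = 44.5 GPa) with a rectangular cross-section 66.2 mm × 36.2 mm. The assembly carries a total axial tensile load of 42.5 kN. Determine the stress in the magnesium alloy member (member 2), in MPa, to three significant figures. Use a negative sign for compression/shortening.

15.8 MPa

A_1 = 65.61 mm².
A_2 = 2396 mm².
Equal strain + equilibrium ⇒ each member carries load in proportion to AE: A₁E₁ = 13120000 N, A₂E₂ = 106600000 N, ΣAE = 119800000 N.
σ₂ = P·E₂/ΣAE = 42500·44500/119800000 = 15.79 MPa.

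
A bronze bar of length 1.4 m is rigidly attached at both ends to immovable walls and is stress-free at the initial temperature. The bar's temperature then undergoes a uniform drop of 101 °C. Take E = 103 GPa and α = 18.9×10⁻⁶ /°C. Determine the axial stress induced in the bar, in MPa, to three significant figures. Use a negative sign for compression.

197 MPa

Free thermal expansion αLΔT = 18.9e-6 · 1400 · -101 = -2.672 mm.
The walls impose strain ε = −(-2.672)/1400 = 1.9089e-03; σ = Eε = 103000 · 1.9089e-03 = 196.6 MPa.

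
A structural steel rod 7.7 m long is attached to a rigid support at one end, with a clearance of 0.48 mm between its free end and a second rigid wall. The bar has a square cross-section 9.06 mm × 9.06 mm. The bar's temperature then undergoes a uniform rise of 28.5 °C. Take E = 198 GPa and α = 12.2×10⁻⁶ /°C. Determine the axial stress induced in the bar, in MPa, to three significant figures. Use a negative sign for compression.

Free thermal expansion αLΔT = 12.2e-6 · 7700 · 28.5 = 2.677 mm.
The walls engage after the gap closes; constrained expansion = 2.677 − 0.48 = 2.197 mm.
The walls impose strain ε = −(2.197)/7700 = -2.8536e-04; σ = Eε = 198000 · -2.8536e-04 = -56.5 MPa.

-56.5 MPa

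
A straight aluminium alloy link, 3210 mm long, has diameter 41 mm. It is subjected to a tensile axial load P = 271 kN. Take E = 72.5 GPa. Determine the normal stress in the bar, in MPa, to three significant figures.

A = 1320 mm².
σ = N/A = 271000/1320 = 205.3 MPa.

205 MPa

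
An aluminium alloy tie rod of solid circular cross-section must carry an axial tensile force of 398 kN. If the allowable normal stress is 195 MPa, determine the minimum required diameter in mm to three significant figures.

51.0 mm

Required area A ≥ P/σ_allow = 398000/195 = 2041 mm².
For a solid circular section, d ≥ √(4A/π) = 50.98 mm.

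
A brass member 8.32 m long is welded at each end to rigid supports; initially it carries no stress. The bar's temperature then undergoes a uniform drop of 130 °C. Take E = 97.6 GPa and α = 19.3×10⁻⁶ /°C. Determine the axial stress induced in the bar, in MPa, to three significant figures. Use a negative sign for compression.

Free thermal expansion αLΔT = 19.3e-6 · 8320 · -130 = -20.87 mm.
The walls impose strain ε = −(-20.87)/8320 = 2.5090e-03; σ = Eε = 97600 · 2.5090e-03 = 244.9 MPa.

245 MPa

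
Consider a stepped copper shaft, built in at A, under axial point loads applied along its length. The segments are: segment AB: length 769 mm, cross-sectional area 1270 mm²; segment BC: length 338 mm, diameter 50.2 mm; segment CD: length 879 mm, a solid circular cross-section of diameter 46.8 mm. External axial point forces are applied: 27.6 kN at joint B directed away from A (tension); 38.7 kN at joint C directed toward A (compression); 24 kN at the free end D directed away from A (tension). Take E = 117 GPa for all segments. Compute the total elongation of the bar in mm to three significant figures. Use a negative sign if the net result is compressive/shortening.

Internal axial forces (sectioning from the free end, tension +): N_CD = 24 kN, N_BC = -14.7 kN, N_AB = 12.9 kN.
A_BC = 1979 mm².
A_CD = 1720 mm².
δ_AB = 12900·769/(1270·117000) = 0.06676 mm
δ_BC = -14700·338/(1979·117000) = -0.02146 mm
δ_CD = 24000·879/(1720·117000) = 0.1048 mm
δ = Σδ_i = 0.1501 mm.

0.150 mm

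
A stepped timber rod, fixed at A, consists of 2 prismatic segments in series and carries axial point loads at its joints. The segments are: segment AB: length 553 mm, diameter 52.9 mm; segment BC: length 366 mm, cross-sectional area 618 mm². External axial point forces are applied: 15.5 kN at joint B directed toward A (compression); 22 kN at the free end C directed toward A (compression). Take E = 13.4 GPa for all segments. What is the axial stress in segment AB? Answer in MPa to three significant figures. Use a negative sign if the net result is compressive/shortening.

Internal axial forces (sectioning from the free end, tension +): N_BC = -22 kN, N_AB = -37.5 kN.
A_AB = 2198 mm².
σ_AB = N_AB/A_AB = -37500/2198 = -17.06 MPa.

-17.1 MPa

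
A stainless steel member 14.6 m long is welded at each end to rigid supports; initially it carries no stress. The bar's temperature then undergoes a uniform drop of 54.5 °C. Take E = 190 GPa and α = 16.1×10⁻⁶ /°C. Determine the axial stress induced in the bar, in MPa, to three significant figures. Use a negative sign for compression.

167 MPa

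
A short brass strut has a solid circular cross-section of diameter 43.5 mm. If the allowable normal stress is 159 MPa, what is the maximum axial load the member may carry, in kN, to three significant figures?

A = 1486 mm².
P_max = σ_allow · A = 159 · 1486 = 236300 N = 236.3 kN.

236 kN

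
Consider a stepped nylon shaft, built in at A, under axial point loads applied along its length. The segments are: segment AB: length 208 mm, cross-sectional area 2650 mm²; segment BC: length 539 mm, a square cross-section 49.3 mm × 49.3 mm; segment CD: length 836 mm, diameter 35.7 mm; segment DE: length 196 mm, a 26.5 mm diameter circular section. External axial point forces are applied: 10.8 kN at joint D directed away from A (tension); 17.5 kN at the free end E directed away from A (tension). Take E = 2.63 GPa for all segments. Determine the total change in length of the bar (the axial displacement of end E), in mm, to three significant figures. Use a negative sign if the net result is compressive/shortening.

Internal axial forces (sectioning from the free end, tension +): N_DE = 17.5 kN, N_CD = 28.3 kN, N_BC = 28.3 kN, N_AB = 28.3 kN.
A_BC = 2430 mm².
A_CD = 1001 mm².
A_DE = 551.5 mm².
δ_AB = 28300·208/(2650·2630) = 0.8446 mm
δ_BC = 28300·539/(2430·2630) = 2.386 mm
δ_CD = 28300·836/(1001·2630) = 8.987 mm
δ_DE = 17500·196/(551.5·2630) = 2.365 mm
δ = Σδ_i = 14.58 mm.

14.6 mm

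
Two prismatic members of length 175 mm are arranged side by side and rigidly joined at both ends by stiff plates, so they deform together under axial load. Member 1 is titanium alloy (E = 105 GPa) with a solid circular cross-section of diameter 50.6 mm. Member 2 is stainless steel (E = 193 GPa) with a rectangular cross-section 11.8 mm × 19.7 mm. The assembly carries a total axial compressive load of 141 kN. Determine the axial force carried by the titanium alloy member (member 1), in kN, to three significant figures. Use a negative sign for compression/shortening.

-116 kN

A_1 = 2011 mm².
A_2 = 232.5 mm².
Equal strain + equilibrium ⇒ each member carries load in proportion to AE: A₁E₁ = 211100000 N, A₂E₂ = 44860000 N, ΣAE = 256000000 N.
F₁ = P·A₁E₁/ΣAE = -141000·211100000/256000000 = -116300 N.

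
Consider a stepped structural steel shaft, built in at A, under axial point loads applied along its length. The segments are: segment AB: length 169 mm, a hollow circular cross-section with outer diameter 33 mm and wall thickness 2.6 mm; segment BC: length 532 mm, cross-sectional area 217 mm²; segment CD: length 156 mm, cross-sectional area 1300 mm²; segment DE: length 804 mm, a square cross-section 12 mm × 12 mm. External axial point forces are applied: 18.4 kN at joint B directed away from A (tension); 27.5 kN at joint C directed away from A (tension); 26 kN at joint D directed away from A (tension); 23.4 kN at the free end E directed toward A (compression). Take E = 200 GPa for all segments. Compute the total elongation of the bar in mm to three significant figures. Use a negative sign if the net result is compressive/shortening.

-0.118 mm

Internal axial forces (sectioning from the free end, tension +): N_DE = -23.4 kN, N_CD = 2.6 kN, N_BC = 30.1 kN, N_AB = 48.5 kN.
A_AB = 248.3 mm².
A_DE = 144 mm².
δ_AB = 48500·169/(248.3·200000) = 0.165 mm
δ_BC = 30100·532/(217·200000) = 0.369 mm
δ_CD = 2600·156/(1300·200000) = 0.00156 mm
δ_DE = -23400·804/(144·200000) = -0.6532 mm
δ = Σδ_i = -0.1177 mm.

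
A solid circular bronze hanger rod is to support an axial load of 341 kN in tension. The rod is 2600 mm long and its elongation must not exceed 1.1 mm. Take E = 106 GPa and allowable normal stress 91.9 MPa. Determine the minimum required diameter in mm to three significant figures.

98.4 mm

Required area A ≥ P/σ_allow = 341000/91.9 = 3711 mm².
For a solid circular section, d ≥ √(4A/π) = 68.73 mm.
Elongation limit: A ≥ PL/(Eδ_allow) = 341000·2600/(106000·1.1) = 7604 mm² ⇒ d ≥ 98.39 mm.
The elongation limit governs.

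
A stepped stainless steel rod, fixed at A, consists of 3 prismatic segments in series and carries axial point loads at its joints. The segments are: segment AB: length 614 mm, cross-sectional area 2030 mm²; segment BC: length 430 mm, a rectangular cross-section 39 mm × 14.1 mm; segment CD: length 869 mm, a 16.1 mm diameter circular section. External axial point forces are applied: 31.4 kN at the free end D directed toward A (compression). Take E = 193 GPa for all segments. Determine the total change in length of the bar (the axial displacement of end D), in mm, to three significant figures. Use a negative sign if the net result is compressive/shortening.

Internal axial forces (sectioning from the free end, tension +): N_CD = -31.4 kN, N_BC = -31.4 kN, N_AB = -31.4 kN.
A_BC = 549.9 mm².
A_CD = 203.6 mm².
δ_AB = -31400·614/(2030·193000) = -0.04921 mm
δ_BC = -31400·430/(549.9·193000) = -0.1272 mm
δ_CD = -31400·869/(203.6·193000) = -0.6945 mm
δ = Σδ_i = -0.8709 mm.

-0.871 mm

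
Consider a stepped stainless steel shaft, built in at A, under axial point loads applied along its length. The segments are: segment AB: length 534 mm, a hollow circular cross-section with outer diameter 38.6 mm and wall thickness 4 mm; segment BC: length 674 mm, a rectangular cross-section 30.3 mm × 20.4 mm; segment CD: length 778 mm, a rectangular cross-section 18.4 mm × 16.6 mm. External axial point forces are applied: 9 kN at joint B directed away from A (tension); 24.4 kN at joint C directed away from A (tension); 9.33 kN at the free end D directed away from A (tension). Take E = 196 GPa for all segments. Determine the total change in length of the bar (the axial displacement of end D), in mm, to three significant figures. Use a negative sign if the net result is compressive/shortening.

Internal axial forces (sectioning from the free end, tension +): N_CD = 9.33 kN, N_BC = 33.73 kN, N_AB = 42.73 kN.
A_AB = 434.8 mm².
A_BC = 618.1 mm².
A_CD = 305.4 mm².
δ_AB = 42730·534/(434.8·196000) = 0.2678 mm
δ_BC = 33730·674/(618.1·196000) = 0.1876 mm
δ_CD = 9330·778/(305.4·196000) = 0.1212 mm
δ = Σδ_i = 0.5767 mm.

0.577 mm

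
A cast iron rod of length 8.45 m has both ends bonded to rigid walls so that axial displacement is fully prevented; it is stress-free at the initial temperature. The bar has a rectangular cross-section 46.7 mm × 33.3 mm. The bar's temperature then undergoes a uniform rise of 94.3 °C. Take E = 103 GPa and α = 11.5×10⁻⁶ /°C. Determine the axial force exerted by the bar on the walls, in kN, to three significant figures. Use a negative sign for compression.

-174 kN

Free thermal expansion αLΔT = 11.5e-6 · 8450 · 94.3 = 9.164 mm.
The walls impose strain ε = −(9.164)/8450 = -1.0845e-03; σ = Eε = 103000 · -1.0845e-03 = -111.7 MPa.
Wall reaction R = σ·A = -111.7·1555 = -173700 N = -173.7 kN.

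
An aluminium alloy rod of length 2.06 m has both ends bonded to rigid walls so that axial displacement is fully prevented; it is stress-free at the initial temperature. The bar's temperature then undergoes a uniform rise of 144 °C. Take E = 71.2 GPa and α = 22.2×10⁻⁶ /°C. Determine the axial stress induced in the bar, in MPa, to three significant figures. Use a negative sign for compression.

-228 MPa

Free thermal expansion αLΔT = 22.2e-6 · 2060 · 144 = 6.585 mm.
The walls impose strain ε = −(6.585)/2060 = -3.1968e-03; σ = Eε = 71200 · -3.1968e-03 = -227.6 MPa.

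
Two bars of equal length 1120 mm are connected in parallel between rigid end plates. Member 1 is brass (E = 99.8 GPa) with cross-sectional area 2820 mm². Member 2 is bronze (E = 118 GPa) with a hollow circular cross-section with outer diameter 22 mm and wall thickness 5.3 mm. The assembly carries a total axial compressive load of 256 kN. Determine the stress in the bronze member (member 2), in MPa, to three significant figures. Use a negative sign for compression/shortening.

A_2 = 278.1 mm².
Equal strain + equilibrium ⇒ each member carries load in proportion to AE: A₁E₁ = 281400000 N, A₂E₂ = 32810000 N, ΣAE = 314200000 N.
σ₂ = P·E₂/ΣAE = -256000·118000/314200000 = -96.13 MPa.

-96.1 MPa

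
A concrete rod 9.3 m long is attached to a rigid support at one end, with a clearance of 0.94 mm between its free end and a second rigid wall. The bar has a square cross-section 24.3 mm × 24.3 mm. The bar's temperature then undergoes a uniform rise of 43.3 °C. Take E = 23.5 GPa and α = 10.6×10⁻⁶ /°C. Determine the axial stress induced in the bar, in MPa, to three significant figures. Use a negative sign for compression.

Free thermal expansion αLΔT = 10.6e-6 · 9300 · 43.3 = 4.269 mm.
The walls engage after the gap closes; constrained expansion = 4.269 − 0.94 = 3.329 mm.
The walls impose strain ε = −(3.329)/9300 = -3.5790e-04; σ = Eε = 23500 · -3.5790e-04 = -8.411 MPa.

-8.41 MPa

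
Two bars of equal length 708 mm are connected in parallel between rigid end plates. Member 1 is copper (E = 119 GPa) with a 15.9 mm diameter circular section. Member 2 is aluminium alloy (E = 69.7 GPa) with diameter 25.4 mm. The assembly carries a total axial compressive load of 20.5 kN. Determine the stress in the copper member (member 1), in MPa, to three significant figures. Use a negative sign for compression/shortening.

A_1 = 198.6 mm².
A_2 = 506.7 mm².
Equal strain + equilibrium ⇒ each member carries load in proportion to AE: A₁E₁ = 23630000 N, A₂E₂ = 35320000 N, ΣAE = 58950000 N.
σ₁ = P·E₁/ΣAE = -20500·119000/58950000 = -41.39 MPa.

-41.4 MPa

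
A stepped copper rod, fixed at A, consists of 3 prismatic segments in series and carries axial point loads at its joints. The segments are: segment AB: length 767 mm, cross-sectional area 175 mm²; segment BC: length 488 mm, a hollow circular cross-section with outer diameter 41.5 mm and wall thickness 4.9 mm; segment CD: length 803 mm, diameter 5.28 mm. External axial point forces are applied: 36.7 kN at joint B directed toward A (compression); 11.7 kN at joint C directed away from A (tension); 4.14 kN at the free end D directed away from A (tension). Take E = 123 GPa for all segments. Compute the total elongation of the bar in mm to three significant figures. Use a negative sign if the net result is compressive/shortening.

Internal axial forces (sectioning from the free end, tension +): N_CD = 4.14 kN, N_BC = 15.84 kN, N_AB = -20.86 kN.
A_BC = 563.4 mm².
A_CD = 21.9 mm².
δ_AB = -20860·767/(175·123000) = -0.7433 mm
δ_BC = 15840·488/(563.4·123000) = 0.1115 mm
δ_CD = 4140·803/(21.9·123000) = 1.234 mm
δ = Σδ_i = 0.6026 mm.

0.603 mm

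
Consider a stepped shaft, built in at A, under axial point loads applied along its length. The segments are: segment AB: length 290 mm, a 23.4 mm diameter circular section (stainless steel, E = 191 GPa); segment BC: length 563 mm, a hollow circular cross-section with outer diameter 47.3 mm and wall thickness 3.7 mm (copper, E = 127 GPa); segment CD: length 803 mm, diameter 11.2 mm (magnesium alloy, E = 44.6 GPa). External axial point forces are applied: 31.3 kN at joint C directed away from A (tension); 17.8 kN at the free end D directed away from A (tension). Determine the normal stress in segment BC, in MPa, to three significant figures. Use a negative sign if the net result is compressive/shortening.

96.9 MPa

Internal axial forces (sectioning from the free end, tension +): N_CD = 17.8 kN, N_BC = 49.1 kN, N_AB = 49.1 kN.
A_BC = 506.8 mm².
σ_BC = N_BC/A_BC = 49100/506.8 = 96.88 MPa.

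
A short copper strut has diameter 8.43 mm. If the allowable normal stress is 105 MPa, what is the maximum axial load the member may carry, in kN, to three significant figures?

A = 55.81 mm².
P_max = σ_allow · A = 105 · 55.81 = 5860 N = 5.86 kN.

5.86 kN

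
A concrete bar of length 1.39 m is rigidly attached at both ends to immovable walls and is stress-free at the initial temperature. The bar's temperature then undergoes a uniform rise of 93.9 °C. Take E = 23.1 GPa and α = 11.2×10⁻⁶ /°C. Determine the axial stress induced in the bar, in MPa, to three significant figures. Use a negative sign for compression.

-24.3 MPa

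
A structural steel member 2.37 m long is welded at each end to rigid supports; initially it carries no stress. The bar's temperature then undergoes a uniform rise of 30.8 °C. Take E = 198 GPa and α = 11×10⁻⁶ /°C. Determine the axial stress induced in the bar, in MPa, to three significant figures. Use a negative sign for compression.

-67.1 MPa

Free thermal expansion αLΔT = 11e-6 · 2370 · 30.8 = 0.803 mm.
The walls impose strain ε = −(0.803)/2370 = -3.3880e-04; σ = Eε = 198000 · -3.3880e-04 = -67.08 MPa.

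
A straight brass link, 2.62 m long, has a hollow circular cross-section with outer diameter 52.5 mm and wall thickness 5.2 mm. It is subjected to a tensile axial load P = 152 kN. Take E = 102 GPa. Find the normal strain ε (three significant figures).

A = 772.7 mm².
σ = N/A = 196.7 MPa; ε = σ/E = 196.7/102000 = 1.929e-03.

0.00193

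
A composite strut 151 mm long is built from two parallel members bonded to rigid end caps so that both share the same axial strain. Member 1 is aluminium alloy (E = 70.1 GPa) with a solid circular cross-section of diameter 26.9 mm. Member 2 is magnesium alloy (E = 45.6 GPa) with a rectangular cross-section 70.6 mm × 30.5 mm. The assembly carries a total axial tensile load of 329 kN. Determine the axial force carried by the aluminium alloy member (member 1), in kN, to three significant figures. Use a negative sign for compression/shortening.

95.0 kN

A_1 = 568.3 mm².
A_2 = 2153 mm².
Equal strain + equilibrium ⇒ each member carries load in proportion to AE: A₁E₁ = 39840000 N, A₂E₂ = 98190000 N, ΣAE = 138000000 N.
F₁ = P·A₁E₁/ΣAE = 329000·39840000/138000000 = 94960 N.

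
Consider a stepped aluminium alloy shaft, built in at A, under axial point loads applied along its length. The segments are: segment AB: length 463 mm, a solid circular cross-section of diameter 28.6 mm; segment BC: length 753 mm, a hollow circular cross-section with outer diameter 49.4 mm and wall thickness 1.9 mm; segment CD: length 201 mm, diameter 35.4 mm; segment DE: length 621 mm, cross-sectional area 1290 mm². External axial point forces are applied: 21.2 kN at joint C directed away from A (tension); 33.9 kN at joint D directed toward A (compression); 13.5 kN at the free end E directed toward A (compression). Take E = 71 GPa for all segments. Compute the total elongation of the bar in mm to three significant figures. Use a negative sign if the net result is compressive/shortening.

-1.47 mm

Internal axial forces (sectioning from the free end, tension +): N_DE = -13.5 kN, N_CD = -47.4 kN, N_BC = -26.2 kN, N_AB = -26.2 kN.
A_AB = 642.4 mm².
A_BC = 283.5 mm².
A_CD = 984.2 mm².
δ_AB = -26200·463/(642.4·71000) = -0.266 mm
δ_BC = -26200·753/(283.5·71000) = -0.98 mm
δ_CD = -47400·201/(984.2·71000) = -0.1363 mm
δ_DE = -13500·621/(1290·71000) = -0.09153 mm
δ = Σδ_i = -1.474 mm.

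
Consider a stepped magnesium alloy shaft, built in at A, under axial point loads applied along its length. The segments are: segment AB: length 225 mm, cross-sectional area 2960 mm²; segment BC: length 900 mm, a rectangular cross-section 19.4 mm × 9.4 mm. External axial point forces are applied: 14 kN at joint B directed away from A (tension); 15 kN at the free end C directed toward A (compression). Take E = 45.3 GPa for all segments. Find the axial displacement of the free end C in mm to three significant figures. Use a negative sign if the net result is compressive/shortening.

Internal axial forces (sectioning from the free end, tension +): N_BC = -15 kN, N_AB = -1 kN.
A_BC = 182.4 mm².
δ_AB = -1000·225/(2960·45300) = -0.001678 mm
δ_BC = -15000·900/(182.4·45300) = -1.634 mm
δ = Σδ_i = -1.636 mm.

-1.64 mm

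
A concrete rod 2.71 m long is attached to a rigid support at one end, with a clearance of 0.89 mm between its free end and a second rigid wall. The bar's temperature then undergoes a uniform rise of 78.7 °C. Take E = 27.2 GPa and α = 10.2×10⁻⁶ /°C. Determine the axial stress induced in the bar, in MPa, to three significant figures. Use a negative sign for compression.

Free thermal expansion αLΔT = 10.2e-6 · 2710 · 78.7 = 2.175 mm.
The walls engage after the gap closes; constrained expansion = 2.175 − 0.89 = 1.285 mm.
The walls impose strain ε = −(1.285)/2710 = -4.7433e-04; σ = Eε = 27200 · -4.7433e-04 = -12.9 MPa.

-12.9 MPa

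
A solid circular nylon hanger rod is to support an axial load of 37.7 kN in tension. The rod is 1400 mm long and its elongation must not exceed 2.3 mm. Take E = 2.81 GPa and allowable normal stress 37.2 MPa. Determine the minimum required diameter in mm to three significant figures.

Required area A ≥ P/σ_allow = 37700/37.2 = 1013 mm².
For a solid circular section, d ≥ √(4A/π) = 35.92 mm.
Elongation limit: A ≥ PL/(Eδ_allow) = 37700·1400/(2810·2.3) = 8166 mm² ⇒ d ≥ 102 mm.
The elongation limit governs.

102 mm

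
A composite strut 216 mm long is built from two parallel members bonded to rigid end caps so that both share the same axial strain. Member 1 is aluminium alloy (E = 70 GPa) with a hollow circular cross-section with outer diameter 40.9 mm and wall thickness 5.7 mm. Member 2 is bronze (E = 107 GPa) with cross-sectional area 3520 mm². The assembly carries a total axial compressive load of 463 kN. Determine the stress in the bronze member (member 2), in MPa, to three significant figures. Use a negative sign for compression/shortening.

-118 MPa

A_1 = 630.3 mm².
Equal strain + equilibrium ⇒ each member carries load in proportion to AE: A₁E₁ = 44120000 N, A₂E₂ = 376600000 N, ΣAE = 420800000 N.
σ₂ = P·E₂/ΣAE = -463000·107000/420800000 = -117.7 MPa.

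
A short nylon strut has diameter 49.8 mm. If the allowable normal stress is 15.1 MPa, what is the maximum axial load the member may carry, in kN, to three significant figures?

29.4 kN

A = 1948 mm².
P_max = σ_allow · A = 15.1 · 1948 = 29410 N = 29.41 kN.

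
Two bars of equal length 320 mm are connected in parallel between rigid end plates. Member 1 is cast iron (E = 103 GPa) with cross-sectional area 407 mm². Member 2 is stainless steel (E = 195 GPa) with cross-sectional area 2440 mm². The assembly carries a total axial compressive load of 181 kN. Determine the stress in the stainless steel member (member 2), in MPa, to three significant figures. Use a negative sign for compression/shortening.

Equal strain + equilibrium ⇒ each member carries load in proportion to AE: A₁E₁ = 41920000 N, A₂E₂ = 475800000 N, ΣAE = 517700000 N.
σ₂ = P·E₂/ΣAE = -181000·195000/517700000 = -68.17 MPa.

-68.2 MPa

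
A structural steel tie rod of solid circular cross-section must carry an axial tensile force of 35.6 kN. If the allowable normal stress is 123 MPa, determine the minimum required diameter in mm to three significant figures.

Required area A ≥ P/σ_allow = 35600/123 = 289.4 mm².
For a solid circular section, d ≥ √(4A/π) = 19.2 mm.

19.2 mm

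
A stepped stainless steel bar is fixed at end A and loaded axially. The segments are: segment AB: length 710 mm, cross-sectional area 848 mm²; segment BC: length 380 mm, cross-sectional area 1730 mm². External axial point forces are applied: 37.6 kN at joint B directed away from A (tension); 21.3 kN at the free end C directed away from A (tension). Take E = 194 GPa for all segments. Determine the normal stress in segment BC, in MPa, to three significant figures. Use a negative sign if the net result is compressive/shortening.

12.3 MPa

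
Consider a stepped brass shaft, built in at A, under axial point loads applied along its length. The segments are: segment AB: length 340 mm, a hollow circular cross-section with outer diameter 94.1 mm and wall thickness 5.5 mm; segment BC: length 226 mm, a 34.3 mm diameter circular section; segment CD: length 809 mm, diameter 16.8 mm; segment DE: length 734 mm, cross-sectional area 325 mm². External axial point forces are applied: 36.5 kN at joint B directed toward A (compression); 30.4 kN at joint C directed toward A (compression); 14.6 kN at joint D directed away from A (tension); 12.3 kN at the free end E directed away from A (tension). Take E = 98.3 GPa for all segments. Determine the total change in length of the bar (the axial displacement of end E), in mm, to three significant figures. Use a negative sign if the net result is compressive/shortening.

Internal axial forces (sectioning from the free end, tension +): N_DE = 12.3 kN, N_CD = 26.9 kN, N_BC = -3.5 kN, N_AB = -40 kN.
A_AB = 1531 mm².
A_BC = 924 mm².
A_CD = 221.7 mm².
δ_AB = -40000·340/(1531·98300) = -0.09037 mm
δ_BC = -3500·226/(924·98300) = -0.008709 mm
δ_CD = 26900·809/(221.7·98300) = 0.9987 mm
δ_DE = 12300·734/(325·98300) = 0.2826 mm
δ = Σδ_i = 1.182 mm.

1.18 mm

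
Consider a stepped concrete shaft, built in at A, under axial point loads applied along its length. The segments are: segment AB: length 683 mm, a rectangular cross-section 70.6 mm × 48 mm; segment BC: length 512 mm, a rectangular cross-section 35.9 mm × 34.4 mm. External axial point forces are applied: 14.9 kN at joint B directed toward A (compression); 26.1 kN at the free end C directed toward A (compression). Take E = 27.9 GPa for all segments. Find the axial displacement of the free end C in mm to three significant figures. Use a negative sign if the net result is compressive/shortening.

Internal axial forces (sectioning from the free end, tension +): N_BC = -26.1 kN, N_AB = -41 kN.
A_AB = 3389 mm².
A_BC = 1235 mm².
δ_AB = -41000·683/(3389·27900) = -0.2962 mm
δ_BC = -26100·512/(1235·27900) = -0.3878 mm
δ = Σδ_i = -0.684 mm.

-0.684 mm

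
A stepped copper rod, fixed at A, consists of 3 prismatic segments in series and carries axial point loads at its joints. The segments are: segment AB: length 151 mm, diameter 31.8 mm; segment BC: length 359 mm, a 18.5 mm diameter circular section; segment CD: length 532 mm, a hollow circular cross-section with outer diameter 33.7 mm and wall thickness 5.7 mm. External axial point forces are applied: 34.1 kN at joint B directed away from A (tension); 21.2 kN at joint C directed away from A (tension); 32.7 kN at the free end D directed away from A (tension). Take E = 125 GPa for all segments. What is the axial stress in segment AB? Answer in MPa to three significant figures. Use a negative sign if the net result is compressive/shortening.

111 MPa

Internal axial forces (sectioning from the free end, tension +): N_CD = 32.7 kN, N_BC = 53.9 kN, N_AB = 88 kN.
A_AB = 794.2 mm².
σ_AB = N_AB/A_AB = 88000/794.2 = 110.8 MPa.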